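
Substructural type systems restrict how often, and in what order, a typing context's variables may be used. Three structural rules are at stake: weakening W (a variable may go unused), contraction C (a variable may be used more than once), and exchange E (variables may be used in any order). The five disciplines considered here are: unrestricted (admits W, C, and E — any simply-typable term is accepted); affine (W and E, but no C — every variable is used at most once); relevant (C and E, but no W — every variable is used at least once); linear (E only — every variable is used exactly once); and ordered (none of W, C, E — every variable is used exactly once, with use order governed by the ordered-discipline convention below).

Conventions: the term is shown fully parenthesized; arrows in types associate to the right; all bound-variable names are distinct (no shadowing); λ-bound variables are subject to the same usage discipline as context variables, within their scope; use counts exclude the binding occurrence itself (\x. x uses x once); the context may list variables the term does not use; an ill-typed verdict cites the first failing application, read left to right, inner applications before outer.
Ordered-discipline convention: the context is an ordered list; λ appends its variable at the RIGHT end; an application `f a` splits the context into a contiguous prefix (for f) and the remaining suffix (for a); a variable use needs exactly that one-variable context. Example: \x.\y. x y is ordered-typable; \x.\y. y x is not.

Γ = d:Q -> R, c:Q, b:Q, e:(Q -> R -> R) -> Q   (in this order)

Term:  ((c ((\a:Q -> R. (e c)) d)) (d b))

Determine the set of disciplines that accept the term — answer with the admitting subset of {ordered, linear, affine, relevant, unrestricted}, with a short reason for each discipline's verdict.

accepted by: none
use counts: d: 2; c: 2; b: 1; e: 1; a (λ-bound): 0
order of uses: c, e, c, d, d, b
typing: ill-typed: an argument Q mismatches the expected Q -> R -> R
ordered ✗ (the type mismatch rejects it)
linear ✗ (not simply typable)
affine ✗ (fails simple typing)
relevant ✗ (a type mismatch blocks all five)
unrestricted ✗ (the type mismatch rejects it)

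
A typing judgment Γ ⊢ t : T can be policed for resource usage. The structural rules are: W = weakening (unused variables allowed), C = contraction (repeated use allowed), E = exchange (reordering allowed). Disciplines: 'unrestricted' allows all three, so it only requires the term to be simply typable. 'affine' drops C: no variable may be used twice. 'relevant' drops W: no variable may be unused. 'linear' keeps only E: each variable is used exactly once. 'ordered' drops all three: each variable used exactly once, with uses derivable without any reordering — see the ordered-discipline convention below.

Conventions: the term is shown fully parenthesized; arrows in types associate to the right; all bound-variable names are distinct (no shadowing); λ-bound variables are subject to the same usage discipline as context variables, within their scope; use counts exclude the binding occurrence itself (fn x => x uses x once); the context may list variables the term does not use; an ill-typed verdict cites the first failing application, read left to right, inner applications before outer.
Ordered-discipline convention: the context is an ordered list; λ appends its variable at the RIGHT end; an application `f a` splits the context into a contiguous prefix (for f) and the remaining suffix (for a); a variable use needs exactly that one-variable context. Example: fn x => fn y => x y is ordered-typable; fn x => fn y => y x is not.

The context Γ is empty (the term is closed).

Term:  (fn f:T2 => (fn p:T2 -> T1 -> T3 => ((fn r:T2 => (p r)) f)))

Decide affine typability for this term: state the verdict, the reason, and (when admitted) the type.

yes — at most one use each (f, p, r); term : T2 -> (T2 -> T1 -> T3) -> T1 -> T3
use counts: f (bound): 1; p (bound): 1; r (bound): 1
uses in reading order: p, r, f
typing: well-typed at T2 -> (T2 -> T1 -> T3) -> T1 -> T3
summary: ordered ✗, linear ✓, affine ✓, relevant ✓, unrestricted ✓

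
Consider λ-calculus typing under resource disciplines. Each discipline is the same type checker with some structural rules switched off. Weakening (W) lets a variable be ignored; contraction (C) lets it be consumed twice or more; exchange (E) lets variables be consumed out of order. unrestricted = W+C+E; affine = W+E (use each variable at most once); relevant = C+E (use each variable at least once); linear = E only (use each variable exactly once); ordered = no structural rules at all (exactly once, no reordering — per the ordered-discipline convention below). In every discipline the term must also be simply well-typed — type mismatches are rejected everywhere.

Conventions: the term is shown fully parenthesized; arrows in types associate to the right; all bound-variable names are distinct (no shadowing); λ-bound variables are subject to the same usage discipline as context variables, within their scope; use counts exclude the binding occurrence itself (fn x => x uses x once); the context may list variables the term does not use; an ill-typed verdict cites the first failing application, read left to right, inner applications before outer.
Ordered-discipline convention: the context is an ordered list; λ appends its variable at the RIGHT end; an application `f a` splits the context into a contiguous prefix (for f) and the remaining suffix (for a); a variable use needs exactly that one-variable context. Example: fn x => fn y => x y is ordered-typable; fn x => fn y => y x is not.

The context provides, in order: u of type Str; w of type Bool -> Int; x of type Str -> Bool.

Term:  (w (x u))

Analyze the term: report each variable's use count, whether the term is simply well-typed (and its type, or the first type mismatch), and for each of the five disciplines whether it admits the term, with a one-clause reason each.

counts: u ×1, w ×1, x ×1
use order (left to right): w, x, u
typing: ✓ — Int
ordered ✗ (no contiguous prefix/suffix split fits w, x, u)
linear ✓ (each of u, w, x used exactly once)
affine ✓ (none of u, w, x used more than once)
relevant ✓ (at least one use each (u, w, x))
unrestricted ✓ (type-checks (Int) and nothing is barred)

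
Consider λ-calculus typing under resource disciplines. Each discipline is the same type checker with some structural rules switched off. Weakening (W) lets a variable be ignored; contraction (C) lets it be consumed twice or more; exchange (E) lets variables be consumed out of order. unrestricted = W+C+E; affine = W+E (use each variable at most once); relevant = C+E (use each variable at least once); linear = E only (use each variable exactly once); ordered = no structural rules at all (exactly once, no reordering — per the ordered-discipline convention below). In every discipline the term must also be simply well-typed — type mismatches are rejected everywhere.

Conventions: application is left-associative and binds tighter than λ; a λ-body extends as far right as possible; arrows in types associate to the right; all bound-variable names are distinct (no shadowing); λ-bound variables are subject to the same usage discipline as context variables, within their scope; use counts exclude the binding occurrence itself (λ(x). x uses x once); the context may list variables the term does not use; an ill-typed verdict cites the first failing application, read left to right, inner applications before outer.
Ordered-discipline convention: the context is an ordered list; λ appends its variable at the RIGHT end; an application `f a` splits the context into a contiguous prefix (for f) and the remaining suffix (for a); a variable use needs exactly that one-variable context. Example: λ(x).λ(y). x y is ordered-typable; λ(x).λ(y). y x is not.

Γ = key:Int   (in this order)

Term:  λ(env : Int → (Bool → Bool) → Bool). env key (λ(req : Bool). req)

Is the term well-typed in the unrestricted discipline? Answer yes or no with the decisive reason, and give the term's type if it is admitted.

yes — simply typable at (Int → (Bool → Bool) → Bool) → Bool; W, C, E all held; term : (Int → (Bool → Bool) → Bool) → Bool
use counts: key=1, env [bound]=1, req [bound]=1
use order (left to right): env, key, req
typing: well-typed — term : (Int → (Bool → Bool) → Bool) → Bool
all disciplines: ordered ✗ | linear ✓ | affine ✓ | relevant ✓ | unrestricted ✓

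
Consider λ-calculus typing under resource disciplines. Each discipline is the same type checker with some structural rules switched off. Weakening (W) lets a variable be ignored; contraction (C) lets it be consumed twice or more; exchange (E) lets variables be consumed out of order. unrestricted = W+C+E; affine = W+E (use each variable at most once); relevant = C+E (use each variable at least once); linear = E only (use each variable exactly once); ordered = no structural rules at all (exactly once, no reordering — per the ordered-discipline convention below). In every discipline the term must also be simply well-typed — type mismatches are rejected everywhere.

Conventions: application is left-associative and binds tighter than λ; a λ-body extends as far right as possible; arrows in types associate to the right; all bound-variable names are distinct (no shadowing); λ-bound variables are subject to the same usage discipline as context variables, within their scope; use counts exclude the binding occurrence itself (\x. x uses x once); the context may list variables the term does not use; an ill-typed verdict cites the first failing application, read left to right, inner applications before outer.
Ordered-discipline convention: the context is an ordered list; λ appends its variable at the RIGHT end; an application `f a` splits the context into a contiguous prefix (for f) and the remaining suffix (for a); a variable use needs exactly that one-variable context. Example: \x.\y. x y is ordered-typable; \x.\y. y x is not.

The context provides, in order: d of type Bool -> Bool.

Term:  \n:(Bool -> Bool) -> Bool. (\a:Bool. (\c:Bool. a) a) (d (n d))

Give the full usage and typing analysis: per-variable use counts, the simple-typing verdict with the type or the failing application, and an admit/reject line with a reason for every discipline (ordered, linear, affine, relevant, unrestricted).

counts: d: 2; n (λ-bound): 1; a (λ-bound): 2; c (λ-bound): 0
uses in reading order: a, a, d, n, d
typing: well-typed — term : ((Bool -> Bool) -> Bool) -> Bool
ordered: ✗ — repeated use of d ×2, a ×2; needs weakening: c unused
linear: ✗ — repeated use of d ×2, a ×2; needs weakening: c unused
affine: ✗ — repeated use of d ×2, a ×2
relevant: ✗ — needs weakening: c unused
unrestricted: ✓ — well-typed at ((Bool -> Bool) -> Bool) -> Bool; no restrictions here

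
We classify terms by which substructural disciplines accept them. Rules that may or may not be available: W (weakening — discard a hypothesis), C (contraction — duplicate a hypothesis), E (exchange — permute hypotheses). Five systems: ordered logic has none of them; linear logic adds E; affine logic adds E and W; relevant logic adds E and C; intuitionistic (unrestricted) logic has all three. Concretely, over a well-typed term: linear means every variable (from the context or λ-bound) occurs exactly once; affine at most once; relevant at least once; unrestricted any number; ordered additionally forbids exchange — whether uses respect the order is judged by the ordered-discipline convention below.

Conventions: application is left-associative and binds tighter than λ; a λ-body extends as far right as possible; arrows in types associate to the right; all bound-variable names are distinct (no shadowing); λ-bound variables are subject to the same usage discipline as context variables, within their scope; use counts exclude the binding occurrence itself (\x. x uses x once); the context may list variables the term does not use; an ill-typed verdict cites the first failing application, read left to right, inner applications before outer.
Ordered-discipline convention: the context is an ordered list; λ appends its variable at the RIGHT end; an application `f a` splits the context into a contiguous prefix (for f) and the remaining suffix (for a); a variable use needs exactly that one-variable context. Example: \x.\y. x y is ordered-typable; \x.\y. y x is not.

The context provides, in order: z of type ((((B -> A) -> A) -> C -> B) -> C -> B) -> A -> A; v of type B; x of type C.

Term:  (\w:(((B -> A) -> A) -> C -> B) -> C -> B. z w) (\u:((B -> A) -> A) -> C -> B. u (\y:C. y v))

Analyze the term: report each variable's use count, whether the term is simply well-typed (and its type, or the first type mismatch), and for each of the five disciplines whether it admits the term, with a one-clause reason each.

counts: z=1; v=1; x=0; w (λ-bound)=1; u (λ-bound)=1; y (λ-bound)=1
left-to-right use order: z, w, u, y, v
typing: ill-typed: non-arrow in function slot: C
ordered ✗ (fails simple typing)
linear ✗ (a type mismatch blocks all five)
affine ✗ (the type mismatch rejects it)
relevant ✗ (not simply typable)
unrestricted ✗ (fails simple typing)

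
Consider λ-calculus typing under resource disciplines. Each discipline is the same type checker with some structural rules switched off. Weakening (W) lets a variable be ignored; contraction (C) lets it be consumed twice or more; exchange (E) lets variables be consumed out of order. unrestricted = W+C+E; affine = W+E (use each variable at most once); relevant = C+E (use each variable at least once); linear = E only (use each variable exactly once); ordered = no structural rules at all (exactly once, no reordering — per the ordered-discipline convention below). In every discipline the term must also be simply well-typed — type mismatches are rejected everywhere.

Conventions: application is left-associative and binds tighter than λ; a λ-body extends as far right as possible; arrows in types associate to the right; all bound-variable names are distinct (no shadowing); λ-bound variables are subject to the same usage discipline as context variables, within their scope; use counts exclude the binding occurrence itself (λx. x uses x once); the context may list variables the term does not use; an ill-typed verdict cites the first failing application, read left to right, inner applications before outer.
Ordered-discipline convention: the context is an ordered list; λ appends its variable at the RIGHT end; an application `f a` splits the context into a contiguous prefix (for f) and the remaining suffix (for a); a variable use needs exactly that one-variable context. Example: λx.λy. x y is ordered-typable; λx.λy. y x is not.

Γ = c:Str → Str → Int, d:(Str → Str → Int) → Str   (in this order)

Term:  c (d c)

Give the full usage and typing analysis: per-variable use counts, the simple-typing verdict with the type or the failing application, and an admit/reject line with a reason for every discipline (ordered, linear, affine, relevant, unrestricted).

usage: c=2, d=1
uses in reading order: c, d, c
typing: the term checks, with type Str → Int
ordered: ✗ — c ×2 used more than once (contraction)
linear: ✗ — c ×2 used more than once (contraction)
affine: ✗ — c ×2 used more than once (contraction)
relevant: ✓ — c, d: all used, weakening unneeded
unrestricted: ✓ — well-typed at Str → Int; no restrictions here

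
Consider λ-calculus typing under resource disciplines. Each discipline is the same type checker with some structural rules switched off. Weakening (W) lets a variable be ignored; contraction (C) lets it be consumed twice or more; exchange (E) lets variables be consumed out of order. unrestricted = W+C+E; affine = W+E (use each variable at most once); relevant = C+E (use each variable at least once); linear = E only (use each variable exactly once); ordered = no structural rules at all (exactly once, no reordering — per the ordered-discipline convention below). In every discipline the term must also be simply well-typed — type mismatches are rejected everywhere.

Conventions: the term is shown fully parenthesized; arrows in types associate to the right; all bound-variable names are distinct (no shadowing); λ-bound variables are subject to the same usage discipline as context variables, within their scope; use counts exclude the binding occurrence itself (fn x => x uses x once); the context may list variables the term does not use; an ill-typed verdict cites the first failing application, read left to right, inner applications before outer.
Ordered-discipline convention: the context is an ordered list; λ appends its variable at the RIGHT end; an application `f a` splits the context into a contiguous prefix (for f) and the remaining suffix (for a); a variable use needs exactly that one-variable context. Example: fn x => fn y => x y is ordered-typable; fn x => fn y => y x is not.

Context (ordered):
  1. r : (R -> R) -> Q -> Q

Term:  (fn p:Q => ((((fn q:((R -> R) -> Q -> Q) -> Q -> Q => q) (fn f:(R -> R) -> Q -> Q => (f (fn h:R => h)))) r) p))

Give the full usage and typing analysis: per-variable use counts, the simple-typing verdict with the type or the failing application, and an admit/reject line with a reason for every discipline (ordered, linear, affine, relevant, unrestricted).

variable uses: r: 1, p (bound): 1, q (bound): 1, f (bound): 1, h (bound): 1
uses in reading order: q, f, h, r, p
typing: the term checks, with type Q -> Q
ordered: ✓ — r, p, q, f, h: once each, no exchange needed
linear: ✓ — single use per variable (r, p, q, f, h)
affine: ✓ — none of r, p, q, f, h used more than once
relevant: ✓ — r, p, q, f, h: all used, weakening unneeded
unrestricted: ✓ — well-typed at Q -> Q; no restrictions here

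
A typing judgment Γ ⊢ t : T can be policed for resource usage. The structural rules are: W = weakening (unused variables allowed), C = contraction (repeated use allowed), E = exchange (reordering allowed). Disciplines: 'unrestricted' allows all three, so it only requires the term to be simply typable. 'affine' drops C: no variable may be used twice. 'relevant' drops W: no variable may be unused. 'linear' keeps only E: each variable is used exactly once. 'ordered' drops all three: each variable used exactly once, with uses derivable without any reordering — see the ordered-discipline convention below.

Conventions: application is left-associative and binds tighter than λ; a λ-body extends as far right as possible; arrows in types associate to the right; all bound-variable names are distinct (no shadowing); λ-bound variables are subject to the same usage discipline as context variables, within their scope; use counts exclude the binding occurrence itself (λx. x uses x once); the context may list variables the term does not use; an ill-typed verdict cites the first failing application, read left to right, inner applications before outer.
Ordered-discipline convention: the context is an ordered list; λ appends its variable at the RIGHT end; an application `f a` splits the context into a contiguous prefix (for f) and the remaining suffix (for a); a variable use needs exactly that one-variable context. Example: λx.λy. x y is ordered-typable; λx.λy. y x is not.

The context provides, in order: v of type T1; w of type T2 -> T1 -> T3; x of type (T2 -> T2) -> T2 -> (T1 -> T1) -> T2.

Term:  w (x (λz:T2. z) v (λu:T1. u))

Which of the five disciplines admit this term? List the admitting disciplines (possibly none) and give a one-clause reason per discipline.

admitting disciplines: none
use counts: v ×1; w ×1; x ×1; z (λ-bound) ×1; u (λ-bound) ×1
use order (left to right): w, x, z, v, u
typing: ill-typed: a function awaiting T2 gets T1
ordered: ✗ — fails simple typing
linear: ✗ — a type mismatch blocks all five
affine: ✗ — the type mismatch rejects it
relevant: ✗ — not simply typable
unrestricted: ✗ — fails simple typing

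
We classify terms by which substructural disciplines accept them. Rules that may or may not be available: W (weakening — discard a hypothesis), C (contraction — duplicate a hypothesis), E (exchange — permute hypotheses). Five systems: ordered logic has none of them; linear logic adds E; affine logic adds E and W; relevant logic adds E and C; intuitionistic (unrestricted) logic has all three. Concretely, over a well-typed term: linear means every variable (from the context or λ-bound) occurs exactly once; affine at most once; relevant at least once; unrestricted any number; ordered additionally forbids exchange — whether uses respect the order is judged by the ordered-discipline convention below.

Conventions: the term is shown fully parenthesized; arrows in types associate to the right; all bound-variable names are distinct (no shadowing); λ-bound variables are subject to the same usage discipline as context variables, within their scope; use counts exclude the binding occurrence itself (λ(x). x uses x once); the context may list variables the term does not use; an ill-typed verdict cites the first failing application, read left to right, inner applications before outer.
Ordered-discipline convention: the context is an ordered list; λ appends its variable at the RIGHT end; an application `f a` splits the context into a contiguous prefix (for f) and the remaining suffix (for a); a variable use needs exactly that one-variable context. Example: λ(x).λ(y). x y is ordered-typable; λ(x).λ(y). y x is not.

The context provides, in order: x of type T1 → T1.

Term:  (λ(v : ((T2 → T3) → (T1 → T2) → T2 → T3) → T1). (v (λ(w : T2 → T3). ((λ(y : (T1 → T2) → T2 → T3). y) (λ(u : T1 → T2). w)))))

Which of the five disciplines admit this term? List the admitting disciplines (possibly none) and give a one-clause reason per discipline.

admitted in: affine, unrestricted
variable uses: x: 0×; v (bound): 1×; w (bound): 1×; y (bound): 1×; u (bound): 0×
use order (left to right): v, y, w
typing: well-typed — term : (((T2 → T3) → (T1 → T2) → T2 → T3) → T1) → T1
ordered: ✗ — x, u left unused
linear: ✗ — x, u left unused
affine: ✓ — x, v, w, y, u: no repeats, contraction unneeded
relevant: ✗ — x, u left unused
unrestricted: ✓ — type-checks ((((T2 → T3) → (T1 → T2) → T2 → T3) → T1) → T1) and nothing is barred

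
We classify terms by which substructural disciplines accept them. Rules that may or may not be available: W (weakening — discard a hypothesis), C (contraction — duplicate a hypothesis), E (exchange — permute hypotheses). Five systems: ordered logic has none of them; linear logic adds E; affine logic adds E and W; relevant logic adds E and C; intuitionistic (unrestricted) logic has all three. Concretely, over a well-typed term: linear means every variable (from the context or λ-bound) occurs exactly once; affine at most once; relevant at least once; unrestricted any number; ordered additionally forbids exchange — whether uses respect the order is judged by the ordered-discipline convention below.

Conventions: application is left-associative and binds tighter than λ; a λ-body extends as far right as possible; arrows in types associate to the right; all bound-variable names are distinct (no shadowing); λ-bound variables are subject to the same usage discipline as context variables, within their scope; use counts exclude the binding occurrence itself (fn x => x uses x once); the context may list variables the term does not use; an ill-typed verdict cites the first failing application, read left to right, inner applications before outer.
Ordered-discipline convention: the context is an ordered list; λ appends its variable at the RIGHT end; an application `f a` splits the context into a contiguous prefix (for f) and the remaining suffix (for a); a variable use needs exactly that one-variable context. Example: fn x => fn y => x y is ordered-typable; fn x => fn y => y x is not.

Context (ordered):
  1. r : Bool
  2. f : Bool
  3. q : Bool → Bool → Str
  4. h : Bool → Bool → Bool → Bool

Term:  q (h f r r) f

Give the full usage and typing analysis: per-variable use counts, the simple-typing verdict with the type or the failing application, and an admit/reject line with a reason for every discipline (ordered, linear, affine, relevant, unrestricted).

variable uses: r=2, f=2, q=1, h=1
use order (left to right): q, h, f, r, r, f
typing: ✓ — Str
ordered ✗ (repeated use of r ×2, f ×2)
linear ✗ (repeated use of r ×2, f ×2)
affine ✗ (repeated use of r ×2, f ×2)
relevant ✓ (r, f, q, h: all used, weakening unneeded)
unrestricted ✓ (typability at Str is all that's needed)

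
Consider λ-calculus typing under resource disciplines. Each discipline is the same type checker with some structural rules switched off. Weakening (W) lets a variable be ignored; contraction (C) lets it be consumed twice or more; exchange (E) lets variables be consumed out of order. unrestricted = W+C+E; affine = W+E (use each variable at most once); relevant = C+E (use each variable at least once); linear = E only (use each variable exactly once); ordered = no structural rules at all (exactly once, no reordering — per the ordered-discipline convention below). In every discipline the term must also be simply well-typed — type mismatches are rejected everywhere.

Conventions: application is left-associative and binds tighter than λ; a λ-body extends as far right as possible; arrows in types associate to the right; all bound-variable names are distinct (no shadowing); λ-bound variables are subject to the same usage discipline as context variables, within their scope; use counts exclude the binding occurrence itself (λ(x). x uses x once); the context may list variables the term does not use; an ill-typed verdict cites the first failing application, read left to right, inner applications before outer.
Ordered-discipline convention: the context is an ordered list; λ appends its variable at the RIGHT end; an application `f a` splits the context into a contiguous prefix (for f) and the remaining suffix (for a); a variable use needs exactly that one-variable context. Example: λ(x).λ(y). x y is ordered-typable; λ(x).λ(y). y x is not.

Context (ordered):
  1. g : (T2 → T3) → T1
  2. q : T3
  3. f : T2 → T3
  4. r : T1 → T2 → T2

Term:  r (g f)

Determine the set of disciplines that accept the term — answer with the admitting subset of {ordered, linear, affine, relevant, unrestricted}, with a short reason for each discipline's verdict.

admitted by: affine, unrestricted
usage: g ×1, q ×0, f ×1, r ×1
order of uses: r, g, f
typing: the term checks, with type T2 → T2
ordered: ✗ — unused: q — weakening required
linear: ✗ — unused: q — weakening required
affine: ✓ — at most one use each (g, q, f, r)
relevant: ✗ — unused: q — weakening required
unrestricted: ✓ — typability at T2 → T2 is all that's needed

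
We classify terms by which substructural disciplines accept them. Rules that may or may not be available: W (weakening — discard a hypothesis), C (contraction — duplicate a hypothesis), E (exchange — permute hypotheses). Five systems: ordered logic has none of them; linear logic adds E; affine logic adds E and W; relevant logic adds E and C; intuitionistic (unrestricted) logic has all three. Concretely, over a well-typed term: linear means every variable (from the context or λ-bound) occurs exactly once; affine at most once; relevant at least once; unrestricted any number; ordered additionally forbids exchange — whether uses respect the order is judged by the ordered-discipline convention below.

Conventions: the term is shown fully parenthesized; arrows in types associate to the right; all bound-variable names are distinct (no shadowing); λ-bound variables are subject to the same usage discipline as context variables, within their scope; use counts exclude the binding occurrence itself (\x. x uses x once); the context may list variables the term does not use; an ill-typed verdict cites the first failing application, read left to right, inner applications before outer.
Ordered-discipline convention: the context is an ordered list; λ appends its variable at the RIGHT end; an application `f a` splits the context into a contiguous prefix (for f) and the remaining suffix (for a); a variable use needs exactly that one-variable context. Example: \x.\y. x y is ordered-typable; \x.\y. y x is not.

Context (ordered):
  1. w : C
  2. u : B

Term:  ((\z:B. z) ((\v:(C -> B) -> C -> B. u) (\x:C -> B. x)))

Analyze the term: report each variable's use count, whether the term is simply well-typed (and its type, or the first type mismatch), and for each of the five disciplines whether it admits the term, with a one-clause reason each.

variable uses: w: 0×, u: 1×, z (λ-bound): 1×, v (λ-bound): 0×, x (λ-bound): 1×
order of uses: z, u, x
typing: well-typed at B
ordered: ✗, w, v never used (weakening)
linear: ✗, w, v never used (weakening)
affine: ✓, no duplicate uses among w, u, z, v, x
relevant: ✗, w, v never used (weakening)
unrestricted: ✓, well-typed at B; no restrictions here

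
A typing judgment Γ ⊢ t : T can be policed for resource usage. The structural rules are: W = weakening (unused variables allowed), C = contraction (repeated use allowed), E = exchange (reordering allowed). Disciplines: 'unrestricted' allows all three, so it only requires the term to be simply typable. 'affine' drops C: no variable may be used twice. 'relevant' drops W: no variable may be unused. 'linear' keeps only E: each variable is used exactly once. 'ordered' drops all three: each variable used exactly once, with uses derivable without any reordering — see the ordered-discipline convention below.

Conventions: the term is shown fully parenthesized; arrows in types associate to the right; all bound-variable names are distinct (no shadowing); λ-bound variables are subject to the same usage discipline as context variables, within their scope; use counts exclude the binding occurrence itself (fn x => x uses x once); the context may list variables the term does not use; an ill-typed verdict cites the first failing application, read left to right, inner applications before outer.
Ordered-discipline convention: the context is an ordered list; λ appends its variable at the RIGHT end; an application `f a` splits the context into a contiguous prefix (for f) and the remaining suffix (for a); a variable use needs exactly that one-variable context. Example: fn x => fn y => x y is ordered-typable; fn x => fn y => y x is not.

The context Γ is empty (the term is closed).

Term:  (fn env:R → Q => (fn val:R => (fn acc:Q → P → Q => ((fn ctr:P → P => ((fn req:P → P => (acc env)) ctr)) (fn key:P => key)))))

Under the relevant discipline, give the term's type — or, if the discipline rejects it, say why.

not well-typed under relevant — a type mismatch blocks all five
variable uses: env (λ-bound): 1×; val (λ-bound): 0×; acc (λ-bound): 1×; ctr (λ-bound): 1×; req (λ-bound): 0×; key (λ-bound): 1×
order of uses: acc, env, ctr, key
typing: ill-typed: an application expects Q but receives R → Q
summary: ordered ✗; linear ✗; affine ✗; relevant ✗; unrestricted ✗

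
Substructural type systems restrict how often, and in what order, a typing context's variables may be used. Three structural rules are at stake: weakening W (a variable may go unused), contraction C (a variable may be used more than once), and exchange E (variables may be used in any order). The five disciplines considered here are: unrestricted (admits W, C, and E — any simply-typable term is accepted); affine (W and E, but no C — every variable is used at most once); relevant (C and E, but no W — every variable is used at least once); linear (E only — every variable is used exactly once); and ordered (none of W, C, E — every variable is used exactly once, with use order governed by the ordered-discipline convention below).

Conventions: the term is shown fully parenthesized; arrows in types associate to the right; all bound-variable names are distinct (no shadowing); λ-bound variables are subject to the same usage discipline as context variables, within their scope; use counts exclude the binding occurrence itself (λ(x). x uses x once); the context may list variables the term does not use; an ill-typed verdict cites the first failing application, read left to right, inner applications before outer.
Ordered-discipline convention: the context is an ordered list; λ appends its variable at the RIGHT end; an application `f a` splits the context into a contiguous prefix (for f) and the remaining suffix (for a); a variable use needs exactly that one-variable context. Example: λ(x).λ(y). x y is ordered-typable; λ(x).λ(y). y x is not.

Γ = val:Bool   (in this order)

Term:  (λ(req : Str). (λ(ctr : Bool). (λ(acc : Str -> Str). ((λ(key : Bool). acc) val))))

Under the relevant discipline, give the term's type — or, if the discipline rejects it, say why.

not well-typed under relevant — req, ctr, key never used (weakening)
usage: val: 1, req [bound]: 0, ctr [bound]: 0, acc [bound]: 1, key [bound]: 0
uses in reading order: acc, val
typing: the term checks, with type Str -> Bool -> (Str -> Str) -> Str -> Str
per-discipline verdicts: ordered ✗, linear ✗, affine ✓, relevant ✗, unrestricted ✓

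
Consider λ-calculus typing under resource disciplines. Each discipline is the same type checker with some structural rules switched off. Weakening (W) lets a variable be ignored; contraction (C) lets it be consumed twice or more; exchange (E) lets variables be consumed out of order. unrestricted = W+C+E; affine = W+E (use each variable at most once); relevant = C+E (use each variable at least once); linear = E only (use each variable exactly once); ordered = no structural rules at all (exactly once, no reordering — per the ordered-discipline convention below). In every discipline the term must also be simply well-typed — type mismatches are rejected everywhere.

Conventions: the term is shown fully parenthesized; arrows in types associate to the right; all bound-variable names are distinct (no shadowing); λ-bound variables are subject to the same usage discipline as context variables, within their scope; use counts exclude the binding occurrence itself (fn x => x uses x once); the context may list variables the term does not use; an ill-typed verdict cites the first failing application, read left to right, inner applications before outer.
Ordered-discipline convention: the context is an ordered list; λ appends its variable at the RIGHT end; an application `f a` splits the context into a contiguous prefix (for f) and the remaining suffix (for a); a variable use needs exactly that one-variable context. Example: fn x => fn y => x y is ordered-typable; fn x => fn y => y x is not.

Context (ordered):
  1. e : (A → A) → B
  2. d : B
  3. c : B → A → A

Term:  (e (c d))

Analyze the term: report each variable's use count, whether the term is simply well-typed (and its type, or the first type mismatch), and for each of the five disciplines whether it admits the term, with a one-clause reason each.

variable uses: e: 1×, d: 1×, c: 1×
use order (left to right): e, c, d
typing: well-typed at B
ordered ✗ (needs exchange: uses follow e, c, d)
linear ✓ (single use per variable (e, d, c))
affine ✓ (at most one use each (e, d, c))
relevant ✓ (at least one use each (e, d, c))
unrestricted ✓ (typability at B is all that's needed)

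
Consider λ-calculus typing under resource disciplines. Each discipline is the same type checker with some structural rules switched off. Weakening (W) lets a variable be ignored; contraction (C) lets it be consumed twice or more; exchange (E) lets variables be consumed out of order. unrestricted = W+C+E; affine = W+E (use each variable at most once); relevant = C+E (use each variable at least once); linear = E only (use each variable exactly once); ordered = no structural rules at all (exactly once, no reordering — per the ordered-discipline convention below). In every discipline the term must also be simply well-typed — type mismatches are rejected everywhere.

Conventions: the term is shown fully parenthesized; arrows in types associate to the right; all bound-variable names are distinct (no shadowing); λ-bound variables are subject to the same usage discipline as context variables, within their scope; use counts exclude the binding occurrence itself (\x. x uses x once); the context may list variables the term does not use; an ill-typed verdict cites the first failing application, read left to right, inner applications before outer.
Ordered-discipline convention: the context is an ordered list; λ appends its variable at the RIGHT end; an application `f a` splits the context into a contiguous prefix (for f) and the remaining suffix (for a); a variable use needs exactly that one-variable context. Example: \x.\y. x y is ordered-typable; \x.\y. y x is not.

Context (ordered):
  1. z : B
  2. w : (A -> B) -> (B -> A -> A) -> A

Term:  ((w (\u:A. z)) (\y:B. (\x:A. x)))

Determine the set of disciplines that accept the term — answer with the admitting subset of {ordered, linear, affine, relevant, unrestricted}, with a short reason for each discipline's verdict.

admitted by: affine, unrestricted
variable uses: z ×1, w ×1, u (λ-bound) ×0, y (λ-bound) ×0, x (λ-bound) ×1
uses in reading order: w, z, x
typing: well-typed at A
ordered: ✗ — unused: u, y — weakening required
linear: ✗ — unused: u, y — weakening required
affine: ✓ — no duplicate uses among z, w, u, y, x
relevant: ✗ — unused: u, y — weakening required
unrestricted: ✓ — type-checks (A) and nothing is barred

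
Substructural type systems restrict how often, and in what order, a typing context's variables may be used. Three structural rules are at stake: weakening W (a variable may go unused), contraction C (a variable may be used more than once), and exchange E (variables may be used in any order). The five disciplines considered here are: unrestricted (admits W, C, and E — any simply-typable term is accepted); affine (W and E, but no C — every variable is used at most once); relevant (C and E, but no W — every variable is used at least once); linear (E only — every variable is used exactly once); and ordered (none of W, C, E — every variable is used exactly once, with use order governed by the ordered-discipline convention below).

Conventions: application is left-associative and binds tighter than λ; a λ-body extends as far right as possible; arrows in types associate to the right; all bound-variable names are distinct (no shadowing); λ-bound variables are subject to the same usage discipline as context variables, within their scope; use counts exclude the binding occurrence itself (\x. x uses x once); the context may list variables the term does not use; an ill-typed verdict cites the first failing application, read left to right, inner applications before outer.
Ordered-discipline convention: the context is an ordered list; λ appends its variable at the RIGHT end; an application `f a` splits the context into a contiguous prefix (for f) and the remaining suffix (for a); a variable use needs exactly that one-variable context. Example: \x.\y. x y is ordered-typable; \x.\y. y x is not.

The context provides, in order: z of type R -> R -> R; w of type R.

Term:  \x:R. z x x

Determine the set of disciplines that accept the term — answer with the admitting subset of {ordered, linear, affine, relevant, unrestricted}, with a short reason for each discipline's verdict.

accepted by: unrestricted
variable uses: z ×1, w ×0, x (bound) ×2
left-to-right use order: z, x, x
typing: well-typed at R -> R
ordered: ✗, needs contraction — x ×2; w left unused
linear: ✗, needs contraction — x ×2; w left unused
affine: ✗, needs contraction — x ×2
relevant: ✗, w left unused
unrestricted: ✓, simply typable at R -> R; W, C, E all held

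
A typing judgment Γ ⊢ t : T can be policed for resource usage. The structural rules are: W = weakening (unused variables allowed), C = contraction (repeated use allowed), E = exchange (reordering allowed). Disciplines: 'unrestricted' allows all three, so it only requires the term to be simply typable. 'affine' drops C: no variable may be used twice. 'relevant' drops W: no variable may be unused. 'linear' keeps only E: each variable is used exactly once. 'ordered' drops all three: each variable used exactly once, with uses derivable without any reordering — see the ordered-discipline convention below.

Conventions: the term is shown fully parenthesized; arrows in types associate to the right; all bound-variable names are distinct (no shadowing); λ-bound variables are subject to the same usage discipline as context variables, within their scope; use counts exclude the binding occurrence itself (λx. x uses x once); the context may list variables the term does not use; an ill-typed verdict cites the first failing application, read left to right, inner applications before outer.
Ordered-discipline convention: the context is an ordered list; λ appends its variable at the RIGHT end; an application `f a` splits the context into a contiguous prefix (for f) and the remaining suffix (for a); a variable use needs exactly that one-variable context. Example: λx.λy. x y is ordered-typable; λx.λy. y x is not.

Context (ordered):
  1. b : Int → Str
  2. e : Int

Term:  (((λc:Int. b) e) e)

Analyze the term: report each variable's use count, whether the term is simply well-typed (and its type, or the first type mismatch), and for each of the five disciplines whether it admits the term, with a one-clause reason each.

use counts: b: 1×; e: 2×; c (bound): 0×
use order (left to right): b, e, e
typing: well-typed at Str
ordered ✗ (needs contraction — e ×2; c never used (weakening))
linear ✗ (needs contraction — e ×2; c never used (weakening))
affine ✗ (needs contraction — e ×2)
relevant ✗ (c never used (weakening))
unrestricted ✓ (well-typed at Str; no restrictions here)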